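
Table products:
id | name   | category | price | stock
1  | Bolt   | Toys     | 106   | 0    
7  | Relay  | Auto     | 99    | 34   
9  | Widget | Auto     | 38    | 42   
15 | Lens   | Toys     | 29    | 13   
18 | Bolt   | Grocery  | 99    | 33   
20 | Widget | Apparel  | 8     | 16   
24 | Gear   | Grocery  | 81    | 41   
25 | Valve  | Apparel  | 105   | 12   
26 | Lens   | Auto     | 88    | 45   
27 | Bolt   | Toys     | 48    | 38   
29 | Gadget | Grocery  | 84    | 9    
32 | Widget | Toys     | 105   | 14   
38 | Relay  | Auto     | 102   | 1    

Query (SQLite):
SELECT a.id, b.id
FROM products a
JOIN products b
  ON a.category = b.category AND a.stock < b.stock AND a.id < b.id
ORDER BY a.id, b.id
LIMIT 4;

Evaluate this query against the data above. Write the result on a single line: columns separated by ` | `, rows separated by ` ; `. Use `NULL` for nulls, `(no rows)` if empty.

Pairs (a,b) with same category, a.stock < b.stock, a.id < b.id.
category groups: Apparel:{20,25} Auto:{7,9,26,38} Grocery:{18,24,29} Toys:{1,15,27,32}
Ordered by (a.id, b.id); first 4.

1 | 15 ; 1 | 27 ; 1 | 32 ; 7 | 9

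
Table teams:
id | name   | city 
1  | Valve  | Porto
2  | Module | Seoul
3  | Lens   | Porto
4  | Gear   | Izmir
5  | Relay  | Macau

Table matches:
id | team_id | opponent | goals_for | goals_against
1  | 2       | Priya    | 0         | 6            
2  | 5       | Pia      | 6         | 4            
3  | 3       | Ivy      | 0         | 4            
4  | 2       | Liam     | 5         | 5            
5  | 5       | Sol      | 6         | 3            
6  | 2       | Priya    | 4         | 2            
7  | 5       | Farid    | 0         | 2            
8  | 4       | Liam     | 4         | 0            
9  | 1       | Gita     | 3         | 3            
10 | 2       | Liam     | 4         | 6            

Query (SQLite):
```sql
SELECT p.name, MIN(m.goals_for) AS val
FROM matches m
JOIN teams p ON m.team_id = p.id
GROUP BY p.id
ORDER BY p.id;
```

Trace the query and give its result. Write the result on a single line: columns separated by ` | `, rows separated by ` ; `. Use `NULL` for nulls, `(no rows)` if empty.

Join each matches row to its teams via team_id.
Group joined rows by teams.id; compute MIN(m.goals_for) per group.
  1: ids {9} → MIN(m.goals_for)=3
  2: ids {1, 4, 6, 10} → MIN(m.goals_for)=0
  3: ids {3} → MIN(m.goals_for)=0
  4: ids {8} → MIN(m.goals_for)=4
  5: ids {2, 5, 7} → MIN(m.goals_for)=0

Valve | 3 ; Module | 0 ; Lens | 0 ; Gear | 4 ; Relay | 0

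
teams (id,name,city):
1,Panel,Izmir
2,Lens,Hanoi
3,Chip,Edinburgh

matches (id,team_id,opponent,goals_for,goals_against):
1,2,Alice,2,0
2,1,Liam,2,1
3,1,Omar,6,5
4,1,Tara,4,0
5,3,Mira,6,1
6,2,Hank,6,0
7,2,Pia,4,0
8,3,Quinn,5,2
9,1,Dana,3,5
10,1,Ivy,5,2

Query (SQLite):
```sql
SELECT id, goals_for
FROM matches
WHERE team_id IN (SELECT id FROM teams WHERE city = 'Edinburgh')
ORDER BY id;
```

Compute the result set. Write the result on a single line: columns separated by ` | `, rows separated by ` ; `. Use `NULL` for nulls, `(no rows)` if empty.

5 | 6 ; 8 | 5

Inner query: teams.id where city = 'Edinburgh'.
Outer: keep matches rows whose team_id is in that set.
Inner query → {3}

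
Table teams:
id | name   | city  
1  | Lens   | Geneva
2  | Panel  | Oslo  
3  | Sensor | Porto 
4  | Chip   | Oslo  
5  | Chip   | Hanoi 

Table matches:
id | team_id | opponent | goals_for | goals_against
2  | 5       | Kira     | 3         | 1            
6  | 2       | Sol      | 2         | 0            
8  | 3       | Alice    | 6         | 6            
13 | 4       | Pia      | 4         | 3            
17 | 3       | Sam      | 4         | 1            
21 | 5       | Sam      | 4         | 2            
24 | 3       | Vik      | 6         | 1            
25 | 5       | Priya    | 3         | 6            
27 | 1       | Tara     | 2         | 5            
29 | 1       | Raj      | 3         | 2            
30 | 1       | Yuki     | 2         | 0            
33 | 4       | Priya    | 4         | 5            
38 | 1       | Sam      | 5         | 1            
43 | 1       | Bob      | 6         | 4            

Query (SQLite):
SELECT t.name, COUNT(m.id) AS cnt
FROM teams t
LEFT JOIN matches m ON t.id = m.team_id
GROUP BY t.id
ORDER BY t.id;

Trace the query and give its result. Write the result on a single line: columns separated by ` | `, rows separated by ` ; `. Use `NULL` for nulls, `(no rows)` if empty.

LEFT JOIN keeps every teams row; unmatched ones get NULL for matches columns.
Group by teams.id and compute COUNT(m.id). COUNT(col) of an all-NULL group is 0.
  1: ids {27, 29, 30, 38, 43} → COUNT(m.id)=5
  2: ids {6} → COUNT(m.id)=1
  3: ids {8, 17, 24} → COUNT(m.id)=3
  4: ids {13, 33} → COUNT(m.id)=2
  5: ids {2, 21, 25} → COUNT(m.id)=3

Lens | 5 ; Panel | 1 ; Sensor | 3 ; Chip | 2 ; Chip | 3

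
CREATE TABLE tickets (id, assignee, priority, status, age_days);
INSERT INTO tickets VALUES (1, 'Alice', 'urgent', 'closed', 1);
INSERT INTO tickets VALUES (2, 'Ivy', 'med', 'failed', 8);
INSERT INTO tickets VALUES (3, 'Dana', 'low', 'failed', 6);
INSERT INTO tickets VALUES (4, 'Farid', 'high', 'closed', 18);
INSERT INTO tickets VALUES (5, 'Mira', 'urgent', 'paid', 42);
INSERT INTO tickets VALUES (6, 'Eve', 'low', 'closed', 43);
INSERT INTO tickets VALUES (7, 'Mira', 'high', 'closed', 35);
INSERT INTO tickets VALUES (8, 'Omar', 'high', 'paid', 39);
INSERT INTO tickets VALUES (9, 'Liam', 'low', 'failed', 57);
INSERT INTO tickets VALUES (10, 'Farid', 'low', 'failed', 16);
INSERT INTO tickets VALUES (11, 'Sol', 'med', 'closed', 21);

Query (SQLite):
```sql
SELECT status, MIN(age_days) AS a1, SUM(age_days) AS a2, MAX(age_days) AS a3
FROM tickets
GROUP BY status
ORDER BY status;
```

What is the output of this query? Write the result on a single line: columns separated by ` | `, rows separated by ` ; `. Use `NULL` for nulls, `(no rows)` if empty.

Group tickets by status.
Per group compute: MIN(age_days), SUM(age_days), MAX(age_days).
  closed: ids {1, 4, 6, 7, 11} → MIN(age_days)=1, SUM(age_days)=118, MAX(age_days)=43
  failed: ids {2, 3, 9, 10} → MIN(age_days)=6, SUM(age_days)=87, MAX(age_days)=57
  paid: ids {5, 8} → MIN(age_days)=39, SUM(age_days)=81, MAX(age_days)=42

closed | 1 | 118 | 43 ; failed | 6 | 87 | 57 ; paid | 39 | 81 | 42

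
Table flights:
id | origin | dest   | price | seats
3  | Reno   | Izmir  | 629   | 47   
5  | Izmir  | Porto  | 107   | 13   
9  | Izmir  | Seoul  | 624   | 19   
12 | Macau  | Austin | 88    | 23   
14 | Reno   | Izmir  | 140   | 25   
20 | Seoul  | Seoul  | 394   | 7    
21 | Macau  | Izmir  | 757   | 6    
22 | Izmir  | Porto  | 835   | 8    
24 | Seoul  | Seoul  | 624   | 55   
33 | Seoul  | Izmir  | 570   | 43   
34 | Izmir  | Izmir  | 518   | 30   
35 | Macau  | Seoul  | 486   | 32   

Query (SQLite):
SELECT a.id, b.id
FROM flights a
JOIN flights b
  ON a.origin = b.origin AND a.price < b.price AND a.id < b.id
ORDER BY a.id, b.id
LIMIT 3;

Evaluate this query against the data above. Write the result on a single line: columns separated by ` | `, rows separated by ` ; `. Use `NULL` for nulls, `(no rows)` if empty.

5 | 9 ; 5 | 22 ; 5 | 34

Pairs (a,b) with same origin, a.price < b.price, a.id < b.id.
origin groups: Izmir:{5,9,22,34} Macau:{12,21,35} Reno:{3,14} Seoul:{20,24,33}
Ordered by (a.id, b.id); first 3.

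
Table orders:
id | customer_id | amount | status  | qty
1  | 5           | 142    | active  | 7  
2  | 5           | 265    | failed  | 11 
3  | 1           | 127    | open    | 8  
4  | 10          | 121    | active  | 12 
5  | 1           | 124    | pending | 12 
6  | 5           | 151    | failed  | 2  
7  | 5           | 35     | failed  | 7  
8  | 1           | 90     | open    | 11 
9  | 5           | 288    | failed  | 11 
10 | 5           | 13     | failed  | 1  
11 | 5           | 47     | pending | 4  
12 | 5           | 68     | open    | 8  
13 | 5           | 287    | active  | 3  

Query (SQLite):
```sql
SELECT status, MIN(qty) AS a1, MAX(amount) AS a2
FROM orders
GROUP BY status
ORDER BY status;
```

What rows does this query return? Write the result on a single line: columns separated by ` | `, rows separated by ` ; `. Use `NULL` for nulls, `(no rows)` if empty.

Group orders by status.
Per group compute: MIN(qty), MAX(amount).
  active: ids {1, 4, 13} → MIN(qty)=3, MAX(amount)=287
  failed: ids {2, 6, 7, 9, 10} → MIN(qty)=1, MAX(amount)=288
  open: ids {3, 8, 12} → MIN(qty)=8, MAX(amount)=127
  pending: ids {5, 11} → MIN(qty)=4, MAX(amount)=124

active | 3 | 287 ; failed | 1 | 288 ; open | 8 | 127 ; pending | 4 | 124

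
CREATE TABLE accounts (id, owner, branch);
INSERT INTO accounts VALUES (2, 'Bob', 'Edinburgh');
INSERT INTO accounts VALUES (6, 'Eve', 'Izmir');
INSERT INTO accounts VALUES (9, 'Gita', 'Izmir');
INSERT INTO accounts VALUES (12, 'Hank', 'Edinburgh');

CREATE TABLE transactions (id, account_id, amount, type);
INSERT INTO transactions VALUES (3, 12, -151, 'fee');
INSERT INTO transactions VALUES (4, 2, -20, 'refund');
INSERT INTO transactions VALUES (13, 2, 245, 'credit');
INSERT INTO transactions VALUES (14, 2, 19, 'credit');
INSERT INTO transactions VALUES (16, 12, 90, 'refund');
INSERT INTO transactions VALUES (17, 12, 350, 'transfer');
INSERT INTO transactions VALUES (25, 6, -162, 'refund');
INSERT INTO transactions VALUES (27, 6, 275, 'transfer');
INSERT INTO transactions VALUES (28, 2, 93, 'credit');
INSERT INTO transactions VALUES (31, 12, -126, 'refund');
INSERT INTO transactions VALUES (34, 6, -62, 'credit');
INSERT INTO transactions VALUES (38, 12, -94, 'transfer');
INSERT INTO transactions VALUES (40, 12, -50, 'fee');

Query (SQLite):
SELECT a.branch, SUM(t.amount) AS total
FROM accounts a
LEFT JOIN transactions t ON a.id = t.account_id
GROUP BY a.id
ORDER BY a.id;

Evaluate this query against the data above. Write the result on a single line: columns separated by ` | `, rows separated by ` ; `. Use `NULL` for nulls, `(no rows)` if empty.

LEFT JOIN keeps every accounts row; unmatched ones get NULL for transactions columns.
Group by accounts.id and compute SUM(t.amount). SUM over an all-NULL group is NULL.
  2: ids {4, 13, 14, 28} → SUM(t.amount)=337
  6: ids {25, 27, 34} → SUM(t.amount)=51
  9: ids {—} → SUM(t.amount)=NULL
  12: ids {3, 16, 17, 31, 38, 40} → SUM(t.amount)=19

Edinburgh | 337 ; Izmir | 51 ; Izmir | NULL ; Edinburgh | 19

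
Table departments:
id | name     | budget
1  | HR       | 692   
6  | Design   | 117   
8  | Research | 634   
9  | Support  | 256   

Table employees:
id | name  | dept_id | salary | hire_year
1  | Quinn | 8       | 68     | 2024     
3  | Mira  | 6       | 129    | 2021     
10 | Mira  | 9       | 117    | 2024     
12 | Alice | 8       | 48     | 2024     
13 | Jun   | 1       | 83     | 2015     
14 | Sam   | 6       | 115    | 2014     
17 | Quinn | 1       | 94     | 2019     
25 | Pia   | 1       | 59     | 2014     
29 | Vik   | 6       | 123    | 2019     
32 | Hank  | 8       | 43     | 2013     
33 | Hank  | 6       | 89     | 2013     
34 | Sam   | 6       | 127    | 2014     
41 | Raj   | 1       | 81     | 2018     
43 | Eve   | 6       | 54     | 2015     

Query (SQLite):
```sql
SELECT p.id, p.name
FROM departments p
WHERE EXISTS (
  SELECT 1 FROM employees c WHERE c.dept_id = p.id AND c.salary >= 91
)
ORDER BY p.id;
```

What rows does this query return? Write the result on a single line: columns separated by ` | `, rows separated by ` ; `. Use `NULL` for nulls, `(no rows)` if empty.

For each departments row, check whether any employees with matching dept_id has salary >= 91.
Keep rows where that is true.

1 | HR ; 6 | Design ; 9 | Support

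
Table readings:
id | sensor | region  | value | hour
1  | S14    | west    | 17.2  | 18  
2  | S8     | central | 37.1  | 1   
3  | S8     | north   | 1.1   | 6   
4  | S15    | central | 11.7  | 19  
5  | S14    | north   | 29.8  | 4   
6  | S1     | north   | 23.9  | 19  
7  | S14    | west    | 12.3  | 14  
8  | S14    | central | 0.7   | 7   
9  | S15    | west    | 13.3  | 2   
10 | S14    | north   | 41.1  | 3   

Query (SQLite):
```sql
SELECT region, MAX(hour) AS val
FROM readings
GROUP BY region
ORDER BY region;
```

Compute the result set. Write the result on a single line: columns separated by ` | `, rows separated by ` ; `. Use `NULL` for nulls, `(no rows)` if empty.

central | 19 ; north | 19 ; west | 18

Partition readings by region; compute MAX(hour) within each group.
  central: ids {2, 4, 8} → MAX(hour)=19
  north: ids {3, 5, 6, 10} → MAX(hour)=19
  west: ids {1, 7, 9} → MAX(hour)=18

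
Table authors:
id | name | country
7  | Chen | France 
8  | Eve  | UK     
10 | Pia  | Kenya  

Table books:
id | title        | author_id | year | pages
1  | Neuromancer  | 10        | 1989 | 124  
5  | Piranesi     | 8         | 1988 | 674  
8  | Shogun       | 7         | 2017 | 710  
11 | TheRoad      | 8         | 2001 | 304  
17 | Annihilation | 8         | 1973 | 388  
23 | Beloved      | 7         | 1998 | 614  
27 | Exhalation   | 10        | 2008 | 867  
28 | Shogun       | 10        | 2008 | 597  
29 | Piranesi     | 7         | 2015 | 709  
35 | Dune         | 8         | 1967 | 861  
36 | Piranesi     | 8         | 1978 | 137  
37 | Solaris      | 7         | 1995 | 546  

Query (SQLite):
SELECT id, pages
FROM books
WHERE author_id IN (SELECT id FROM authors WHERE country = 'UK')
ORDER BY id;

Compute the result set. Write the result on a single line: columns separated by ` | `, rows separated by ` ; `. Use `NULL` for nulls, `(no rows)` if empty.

Inner query: authors.id where country = 'UK'.
Outer: keep books rows whose author_id is in that set.
Inner query → {8}

5 | 674 ; 11 | 304 ; 17 | 388 ; 35 | 861 ; 36 | 137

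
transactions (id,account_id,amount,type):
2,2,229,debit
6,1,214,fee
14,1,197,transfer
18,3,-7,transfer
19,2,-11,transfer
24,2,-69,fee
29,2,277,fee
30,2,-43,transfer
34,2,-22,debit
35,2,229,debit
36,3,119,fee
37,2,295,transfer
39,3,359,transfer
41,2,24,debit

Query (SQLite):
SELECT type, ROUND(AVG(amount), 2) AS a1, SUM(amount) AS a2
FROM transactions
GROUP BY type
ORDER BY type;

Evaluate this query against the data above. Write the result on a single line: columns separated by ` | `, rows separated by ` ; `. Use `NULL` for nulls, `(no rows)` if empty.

Group transactions by type.
Per group compute: ROUND(AVG(amount), 2), SUM(amount).
  debit: ids {2, 34, 35, 41} → ROUND(AVG(amount), 2)=115, SUM(amount)=460
  fee: ids {6, 24, 29, 36} → ROUND(AVG(amount), 2)=135.25, SUM(amount)=541
  transfer: ids {14, 18, 19, 30, 37, 39} → ROUND(AVG(amount), 2)=131.67, SUM(amount)=790

debit | 115 | 460 ; fee | 135.25 | 541 ; transfer | 131.67 | 790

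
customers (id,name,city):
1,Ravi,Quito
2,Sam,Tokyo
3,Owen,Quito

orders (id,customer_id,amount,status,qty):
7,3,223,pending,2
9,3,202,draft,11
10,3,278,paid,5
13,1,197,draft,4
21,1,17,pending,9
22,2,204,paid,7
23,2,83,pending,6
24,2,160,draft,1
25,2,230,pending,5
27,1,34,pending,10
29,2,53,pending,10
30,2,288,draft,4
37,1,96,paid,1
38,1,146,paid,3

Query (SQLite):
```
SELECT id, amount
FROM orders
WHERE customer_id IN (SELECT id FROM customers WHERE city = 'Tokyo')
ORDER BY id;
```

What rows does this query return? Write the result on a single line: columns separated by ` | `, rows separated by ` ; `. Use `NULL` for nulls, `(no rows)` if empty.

Inner query: customers.id where city = 'Tokyo'.
Outer: keep orders rows whose customer_id is in that set.
Inner query → {2}

22 | 204 ; 23 | 83 ; 24 | 160 ; 25 | 230 ; 29 | 53 ; 30 | 288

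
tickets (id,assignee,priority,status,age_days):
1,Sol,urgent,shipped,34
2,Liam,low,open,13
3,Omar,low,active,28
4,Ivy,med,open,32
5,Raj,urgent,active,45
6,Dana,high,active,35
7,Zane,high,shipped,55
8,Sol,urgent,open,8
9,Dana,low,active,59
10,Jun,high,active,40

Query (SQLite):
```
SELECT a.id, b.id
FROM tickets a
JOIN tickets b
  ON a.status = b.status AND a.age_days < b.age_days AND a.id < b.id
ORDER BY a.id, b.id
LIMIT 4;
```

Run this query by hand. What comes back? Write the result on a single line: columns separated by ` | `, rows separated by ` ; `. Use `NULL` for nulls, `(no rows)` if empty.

Pairs (a,b) with same status, a.age_days < b.age_days, a.id < b.id.
status groups: active:{3,5,6,9,10} open:{2,4,8} shipped:{1,7}
Ordered by (a.id, b.id); first 4.

1 | 7 ; 2 | 4 ; 3 | 5 ; 3 | 6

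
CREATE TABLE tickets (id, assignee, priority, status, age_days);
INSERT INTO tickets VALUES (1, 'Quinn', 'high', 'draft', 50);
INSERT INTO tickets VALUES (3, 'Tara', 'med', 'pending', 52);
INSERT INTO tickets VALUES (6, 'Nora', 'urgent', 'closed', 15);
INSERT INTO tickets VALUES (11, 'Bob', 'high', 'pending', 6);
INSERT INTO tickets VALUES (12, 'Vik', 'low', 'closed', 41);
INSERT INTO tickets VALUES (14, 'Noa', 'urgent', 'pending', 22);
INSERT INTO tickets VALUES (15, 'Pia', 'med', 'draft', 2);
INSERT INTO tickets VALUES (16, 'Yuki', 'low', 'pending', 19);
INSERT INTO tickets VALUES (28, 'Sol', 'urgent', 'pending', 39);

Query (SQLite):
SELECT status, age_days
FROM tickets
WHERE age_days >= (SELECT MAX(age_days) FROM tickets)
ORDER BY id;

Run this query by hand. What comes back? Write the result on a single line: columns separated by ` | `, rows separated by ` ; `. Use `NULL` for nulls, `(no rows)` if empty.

Scalar subquery: MAX(age_days) over all tickets rows = 52.
Keep rows where age_days >= that value.

pending | 52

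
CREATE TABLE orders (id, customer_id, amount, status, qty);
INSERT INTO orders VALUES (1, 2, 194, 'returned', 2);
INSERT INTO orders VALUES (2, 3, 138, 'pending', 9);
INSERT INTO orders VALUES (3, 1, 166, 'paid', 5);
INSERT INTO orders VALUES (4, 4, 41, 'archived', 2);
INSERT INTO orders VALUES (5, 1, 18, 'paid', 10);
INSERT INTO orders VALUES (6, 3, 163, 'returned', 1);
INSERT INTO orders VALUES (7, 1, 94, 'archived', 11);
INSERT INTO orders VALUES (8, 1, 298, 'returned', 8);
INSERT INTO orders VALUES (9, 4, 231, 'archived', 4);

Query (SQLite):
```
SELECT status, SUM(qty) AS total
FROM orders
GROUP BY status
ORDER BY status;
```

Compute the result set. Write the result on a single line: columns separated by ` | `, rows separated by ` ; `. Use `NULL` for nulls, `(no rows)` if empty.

Partition orders by status; compute SUM(qty) within each group.
  archived: ids {4, 7, 9} → SUM(qty)=17
  paid: ids {3, 5} → SUM(qty)=15
  pending: ids {2} → SUM(qty)=9
  returned: ids {1, 6, 8} → SUM(qty)=11

archived | 17 ; paid | 15 ; pending | 9 ; returned | 11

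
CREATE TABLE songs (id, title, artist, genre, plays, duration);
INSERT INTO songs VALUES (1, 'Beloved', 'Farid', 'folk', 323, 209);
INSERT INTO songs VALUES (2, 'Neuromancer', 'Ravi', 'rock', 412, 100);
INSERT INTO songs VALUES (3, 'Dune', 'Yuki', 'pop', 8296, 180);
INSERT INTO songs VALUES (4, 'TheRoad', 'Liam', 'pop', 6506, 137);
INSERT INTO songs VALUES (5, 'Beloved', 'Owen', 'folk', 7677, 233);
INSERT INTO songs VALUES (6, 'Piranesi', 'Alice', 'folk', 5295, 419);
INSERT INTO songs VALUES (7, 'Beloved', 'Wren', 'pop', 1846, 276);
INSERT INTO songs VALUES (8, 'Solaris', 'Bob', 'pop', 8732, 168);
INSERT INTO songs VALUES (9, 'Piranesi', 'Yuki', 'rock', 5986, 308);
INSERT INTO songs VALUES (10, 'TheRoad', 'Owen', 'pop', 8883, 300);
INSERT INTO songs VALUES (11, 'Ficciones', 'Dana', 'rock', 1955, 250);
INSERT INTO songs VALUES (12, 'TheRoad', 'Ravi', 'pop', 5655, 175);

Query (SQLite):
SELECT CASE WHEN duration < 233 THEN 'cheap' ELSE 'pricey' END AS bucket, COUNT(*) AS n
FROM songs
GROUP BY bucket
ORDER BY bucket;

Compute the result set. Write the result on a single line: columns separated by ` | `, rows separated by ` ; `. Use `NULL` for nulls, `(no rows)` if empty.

cheap | 6 ; pricey | 6

Bucket rows by duration < 233 → 'cheap' else 'pricey'; count each bucket.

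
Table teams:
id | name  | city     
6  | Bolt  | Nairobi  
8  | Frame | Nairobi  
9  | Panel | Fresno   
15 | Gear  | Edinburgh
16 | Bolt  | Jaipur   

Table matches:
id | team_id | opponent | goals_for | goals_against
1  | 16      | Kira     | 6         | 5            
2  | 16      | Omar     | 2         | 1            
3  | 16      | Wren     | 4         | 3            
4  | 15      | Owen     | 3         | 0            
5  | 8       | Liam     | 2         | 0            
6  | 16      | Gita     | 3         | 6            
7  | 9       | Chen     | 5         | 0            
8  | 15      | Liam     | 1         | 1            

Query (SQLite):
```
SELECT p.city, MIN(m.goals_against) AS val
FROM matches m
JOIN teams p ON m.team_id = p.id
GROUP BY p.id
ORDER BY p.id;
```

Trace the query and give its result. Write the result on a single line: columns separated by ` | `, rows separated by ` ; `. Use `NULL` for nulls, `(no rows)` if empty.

Join each matches row to its teams via team_id.
Group joined rows by teams.id; compute MIN(m.goals_against) per group.
  8: ids {5} → MIN(m.goals_against)=0
  9: ids {7} → MIN(m.goals_against)=0
  15: ids {4, 8} → MIN(m.goals_against)=0
  16: ids {1, 2, 3, 6} → MIN(m.goals_against)=1

Nairobi | 0 ; Fresno | 0 ; Edinburgh | 0 ; Jaipur | 1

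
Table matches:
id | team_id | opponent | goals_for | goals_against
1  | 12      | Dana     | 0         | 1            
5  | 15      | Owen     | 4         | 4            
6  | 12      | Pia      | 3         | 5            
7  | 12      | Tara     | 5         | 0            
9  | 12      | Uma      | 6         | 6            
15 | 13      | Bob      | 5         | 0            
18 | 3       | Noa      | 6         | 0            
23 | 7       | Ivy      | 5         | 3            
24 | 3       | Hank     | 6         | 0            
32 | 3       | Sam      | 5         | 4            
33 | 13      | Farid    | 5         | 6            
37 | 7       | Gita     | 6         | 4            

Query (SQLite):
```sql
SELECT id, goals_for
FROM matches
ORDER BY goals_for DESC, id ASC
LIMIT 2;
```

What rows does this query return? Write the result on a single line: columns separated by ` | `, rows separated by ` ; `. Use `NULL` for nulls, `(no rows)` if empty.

Sort by goals_for desc, tiebreak id asc: (6, id=9), (6, id=18), (6, id=24), (6, id=37), (5, id=7) …. Take first 2.

9 | 6 ; 18 | 6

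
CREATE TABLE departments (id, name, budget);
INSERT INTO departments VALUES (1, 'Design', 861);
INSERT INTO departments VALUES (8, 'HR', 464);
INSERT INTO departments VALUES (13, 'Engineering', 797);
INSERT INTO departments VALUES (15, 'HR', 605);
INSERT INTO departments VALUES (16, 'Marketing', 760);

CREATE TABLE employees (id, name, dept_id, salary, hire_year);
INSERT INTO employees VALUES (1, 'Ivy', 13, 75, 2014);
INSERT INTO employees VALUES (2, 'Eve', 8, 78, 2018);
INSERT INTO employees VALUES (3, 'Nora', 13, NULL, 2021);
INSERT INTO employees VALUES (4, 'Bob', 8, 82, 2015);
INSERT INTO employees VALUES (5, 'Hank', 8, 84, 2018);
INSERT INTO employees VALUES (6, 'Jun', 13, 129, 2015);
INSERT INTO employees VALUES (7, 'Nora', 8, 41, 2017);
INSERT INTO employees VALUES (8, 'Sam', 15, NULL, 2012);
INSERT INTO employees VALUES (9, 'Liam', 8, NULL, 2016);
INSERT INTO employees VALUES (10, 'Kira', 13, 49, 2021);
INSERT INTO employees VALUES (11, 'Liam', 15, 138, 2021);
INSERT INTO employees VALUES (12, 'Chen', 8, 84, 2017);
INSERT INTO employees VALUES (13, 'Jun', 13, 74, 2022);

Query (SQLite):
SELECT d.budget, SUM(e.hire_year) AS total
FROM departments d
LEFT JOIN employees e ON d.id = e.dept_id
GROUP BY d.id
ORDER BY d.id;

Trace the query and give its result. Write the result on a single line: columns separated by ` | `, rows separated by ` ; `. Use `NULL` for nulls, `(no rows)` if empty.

LEFT JOIN keeps every departments row; unmatched ones get NULL for employees columns.
Group by departments.id and compute SUM(e.hire_year). SUM over an all-NULL group is NULL.
  1: ids {—} → SUM(e.hire_year)=NULL
  8: ids {2, 4, 5, 7, 9, 12} → SUM(e.hire_year)=12101
  13: ids {1, 3, 6, 10, 13} → SUM(e.hire_year)=10093
  15: ids {8, 11} → SUM(e.hire_year)=4033
  16: ids {—} → SUM(e.hire_year)=NULL

861 | NULL ; 464 | 12101 ; 797 | 10093 ; 605 | 4033 ; 760 | NULL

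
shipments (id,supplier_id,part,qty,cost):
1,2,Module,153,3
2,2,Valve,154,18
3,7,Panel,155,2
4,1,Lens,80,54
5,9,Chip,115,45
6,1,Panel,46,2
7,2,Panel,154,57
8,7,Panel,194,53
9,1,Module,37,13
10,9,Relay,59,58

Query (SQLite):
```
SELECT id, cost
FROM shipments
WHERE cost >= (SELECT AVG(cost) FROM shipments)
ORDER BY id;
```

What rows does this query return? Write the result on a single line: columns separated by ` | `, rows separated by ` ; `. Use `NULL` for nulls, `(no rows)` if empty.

Scalar subquery: AVG(cost) over all shipments rows = 30.5.
Keep rows where cost >= that value.

4 | 54 ; 5 | 45 ; 7 | 57 ; 8 | 53 ; 10 | 58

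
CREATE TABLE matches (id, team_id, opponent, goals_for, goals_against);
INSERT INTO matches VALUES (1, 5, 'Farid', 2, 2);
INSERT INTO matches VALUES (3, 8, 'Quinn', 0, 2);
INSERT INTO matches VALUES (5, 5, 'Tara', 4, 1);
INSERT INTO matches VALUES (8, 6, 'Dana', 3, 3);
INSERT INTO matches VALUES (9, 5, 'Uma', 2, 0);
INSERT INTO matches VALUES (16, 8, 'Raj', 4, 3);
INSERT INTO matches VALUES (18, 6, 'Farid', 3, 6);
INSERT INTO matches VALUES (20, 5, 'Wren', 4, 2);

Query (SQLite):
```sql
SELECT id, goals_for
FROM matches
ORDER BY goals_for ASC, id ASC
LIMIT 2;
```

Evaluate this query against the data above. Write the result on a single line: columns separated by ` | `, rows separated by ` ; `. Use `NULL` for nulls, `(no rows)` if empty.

Sort by goals_for asc, tiebreak id asc: (0, id=3), (2, id=1), (2, id=9), (3, id=8), (3, id=18) …. Take first 2.

3 | 0 ; 1 | 2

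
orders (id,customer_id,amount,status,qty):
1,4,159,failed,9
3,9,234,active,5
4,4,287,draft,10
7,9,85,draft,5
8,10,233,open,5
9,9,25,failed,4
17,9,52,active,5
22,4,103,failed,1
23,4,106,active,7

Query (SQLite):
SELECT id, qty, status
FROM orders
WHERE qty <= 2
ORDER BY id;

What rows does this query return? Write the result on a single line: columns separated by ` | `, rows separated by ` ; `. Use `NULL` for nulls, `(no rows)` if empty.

qty <= 2: ids {22}

22 | 1 | failed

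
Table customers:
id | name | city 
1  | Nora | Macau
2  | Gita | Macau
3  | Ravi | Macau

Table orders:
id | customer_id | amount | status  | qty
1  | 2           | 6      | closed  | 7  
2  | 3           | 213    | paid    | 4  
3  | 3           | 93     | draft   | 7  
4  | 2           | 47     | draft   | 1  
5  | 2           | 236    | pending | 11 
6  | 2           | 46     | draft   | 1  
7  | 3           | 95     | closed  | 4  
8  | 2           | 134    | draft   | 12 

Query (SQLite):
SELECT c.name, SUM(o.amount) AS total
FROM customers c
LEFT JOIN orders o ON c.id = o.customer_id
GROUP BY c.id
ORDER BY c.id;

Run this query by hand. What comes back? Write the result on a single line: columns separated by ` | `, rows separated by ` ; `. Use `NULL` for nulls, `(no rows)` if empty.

LEFT JOIN keeps every customers row; unmatched ones get NULL for orders columns.
Group by customers.id and compute SUM(o.amount). SUM over an all-NULL group is NULL.
  1: ids {—} → SUM(o.amount)=NULL
  2: ids {1, 4, 5, 6, 8} → SUM(o.amount)=469
  3: ids {2, 3, 7} → SUM(o.amount)=401

Nora | NULL ; Gita | 469 ; Ravi | 401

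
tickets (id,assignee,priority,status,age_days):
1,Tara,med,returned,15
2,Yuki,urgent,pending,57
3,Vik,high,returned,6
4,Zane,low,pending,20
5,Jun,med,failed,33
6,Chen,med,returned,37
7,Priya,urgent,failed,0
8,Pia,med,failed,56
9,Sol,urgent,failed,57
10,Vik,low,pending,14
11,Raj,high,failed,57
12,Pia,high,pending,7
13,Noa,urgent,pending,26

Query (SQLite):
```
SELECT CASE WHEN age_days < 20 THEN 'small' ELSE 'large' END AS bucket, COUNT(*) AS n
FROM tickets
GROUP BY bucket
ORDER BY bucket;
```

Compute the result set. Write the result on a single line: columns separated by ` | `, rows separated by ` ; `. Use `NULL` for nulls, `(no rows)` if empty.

large | 8 ; small | 5

Bucket rows by age_days < 20 → 'small' else 'large'; count each bucket.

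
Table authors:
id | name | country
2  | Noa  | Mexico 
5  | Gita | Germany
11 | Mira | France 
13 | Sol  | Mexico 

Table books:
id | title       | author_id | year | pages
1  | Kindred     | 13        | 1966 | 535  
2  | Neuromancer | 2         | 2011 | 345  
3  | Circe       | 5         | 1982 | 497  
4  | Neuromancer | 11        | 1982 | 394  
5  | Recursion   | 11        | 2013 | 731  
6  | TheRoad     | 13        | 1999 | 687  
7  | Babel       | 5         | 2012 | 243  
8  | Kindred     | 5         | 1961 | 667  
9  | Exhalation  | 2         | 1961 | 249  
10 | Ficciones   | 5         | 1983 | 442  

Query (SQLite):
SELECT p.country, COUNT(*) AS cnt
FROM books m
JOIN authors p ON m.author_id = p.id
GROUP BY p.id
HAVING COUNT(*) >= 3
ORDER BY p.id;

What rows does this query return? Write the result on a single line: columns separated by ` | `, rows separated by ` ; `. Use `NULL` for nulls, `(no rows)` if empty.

Join each books row to its authors via author_id.
Group joined rows by authors.id; compute COUNT(*) per group.
HAVING: keep groups with count ≥ 3.
  2: ids {2, 9} → COUNT(*)=2
  5: ids {3, 7, 8, 10} → COUNT(*)=4
  11: ids {4, 5} → COUNT(*)=2
  13: ids {1, 6} → COUNT(*)=2

Germany | 4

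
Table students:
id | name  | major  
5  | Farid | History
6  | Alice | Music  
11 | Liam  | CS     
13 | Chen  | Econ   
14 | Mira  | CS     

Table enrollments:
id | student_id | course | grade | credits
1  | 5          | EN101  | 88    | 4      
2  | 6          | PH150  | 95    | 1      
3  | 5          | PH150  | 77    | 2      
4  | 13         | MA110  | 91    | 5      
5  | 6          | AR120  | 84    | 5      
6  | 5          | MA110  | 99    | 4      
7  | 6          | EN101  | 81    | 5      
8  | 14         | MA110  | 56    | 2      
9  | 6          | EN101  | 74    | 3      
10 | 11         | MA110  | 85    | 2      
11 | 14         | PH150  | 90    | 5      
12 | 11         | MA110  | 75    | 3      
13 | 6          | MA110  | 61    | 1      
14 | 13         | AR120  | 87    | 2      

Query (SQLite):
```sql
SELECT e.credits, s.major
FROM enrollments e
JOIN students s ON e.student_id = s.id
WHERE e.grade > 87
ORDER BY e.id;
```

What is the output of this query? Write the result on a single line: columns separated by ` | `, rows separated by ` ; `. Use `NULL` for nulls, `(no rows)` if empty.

Each enrollments row matches the students row where student_id = students.id.
Then keep rows with e.grade > 87.

4 | History ; 1 | Music ; 5 | Econ ; 4 | History ; 5 | CS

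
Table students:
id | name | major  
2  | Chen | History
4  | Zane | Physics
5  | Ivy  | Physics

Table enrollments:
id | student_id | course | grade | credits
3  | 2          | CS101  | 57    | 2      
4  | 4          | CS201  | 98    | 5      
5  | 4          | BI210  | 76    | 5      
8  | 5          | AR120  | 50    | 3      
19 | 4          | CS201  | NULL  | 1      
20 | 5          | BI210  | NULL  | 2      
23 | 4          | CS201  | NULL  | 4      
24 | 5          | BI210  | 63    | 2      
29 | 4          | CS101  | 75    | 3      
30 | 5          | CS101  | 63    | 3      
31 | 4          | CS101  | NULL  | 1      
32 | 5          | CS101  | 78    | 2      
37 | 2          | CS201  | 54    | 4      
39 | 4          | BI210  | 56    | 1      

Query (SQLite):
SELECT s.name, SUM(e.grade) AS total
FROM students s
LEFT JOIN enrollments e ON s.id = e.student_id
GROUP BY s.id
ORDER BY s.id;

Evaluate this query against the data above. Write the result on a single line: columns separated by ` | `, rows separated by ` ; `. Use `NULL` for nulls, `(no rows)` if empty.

Chen | 111 ; Zane | 305 ; Ivy | 254

LEFT JOIN keeps every students row; unmatched ones get NULL for enrollments columns.
Group by students.id and compute SUM(e.grade). SUM over an all-NULL group is NULL.
  2: ids {3, 37} → SUM(e.grade)=111
  4: ids {4, 5, 19, 23, 29, 31, 39} → SUM(e.grade)=305
  5: ids {8, 20, 24, 30, 32} → SUM(e.grade)=254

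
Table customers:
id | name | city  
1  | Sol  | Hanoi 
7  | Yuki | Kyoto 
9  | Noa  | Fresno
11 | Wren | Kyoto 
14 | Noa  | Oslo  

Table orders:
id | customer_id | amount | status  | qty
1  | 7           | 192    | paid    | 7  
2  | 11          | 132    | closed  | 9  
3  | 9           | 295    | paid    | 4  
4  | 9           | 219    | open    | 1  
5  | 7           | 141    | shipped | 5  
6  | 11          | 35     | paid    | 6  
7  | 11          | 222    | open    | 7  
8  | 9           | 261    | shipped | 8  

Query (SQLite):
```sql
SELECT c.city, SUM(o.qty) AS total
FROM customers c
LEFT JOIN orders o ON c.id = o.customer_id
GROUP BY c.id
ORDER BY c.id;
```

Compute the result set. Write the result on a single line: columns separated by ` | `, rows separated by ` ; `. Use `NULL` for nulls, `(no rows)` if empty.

Hanoi | NULL ; Kyoto | 12 ; Fresno | 13 ; Kyoto | 22 ; Oslo | NULL

LEFT JOIN keeps every customers row; unmatched ones get NULL for orders columns.
Group by customers.id and compute SUM(o.qty). SUM over an all-NULL group is NULL.
  1: ids {—} → SUM(o.qty)=NULL
  7: ids {1, 5} → SUM(o.qty)=12
  9: ids {3, 4, 8} → SUM(o.qty)=13
  11: ids {2, 6, 7} → SUM(o.qty)=22
  14: ids {—} → SUM(o.qty)=NULL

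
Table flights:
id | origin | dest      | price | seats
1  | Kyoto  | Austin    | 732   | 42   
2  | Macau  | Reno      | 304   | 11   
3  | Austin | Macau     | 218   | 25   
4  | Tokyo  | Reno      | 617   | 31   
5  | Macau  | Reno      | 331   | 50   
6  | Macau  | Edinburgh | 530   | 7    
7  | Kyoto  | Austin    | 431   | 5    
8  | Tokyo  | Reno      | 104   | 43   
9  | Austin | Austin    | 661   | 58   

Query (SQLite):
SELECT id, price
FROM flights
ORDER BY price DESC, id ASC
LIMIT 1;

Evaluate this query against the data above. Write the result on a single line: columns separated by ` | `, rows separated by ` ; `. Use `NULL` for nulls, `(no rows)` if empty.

1 | 732

Sort by price desc, tiebreak id asc: (732, id=1), (661, id=9), (617, id=4), (530, id=6) …. Take first 1.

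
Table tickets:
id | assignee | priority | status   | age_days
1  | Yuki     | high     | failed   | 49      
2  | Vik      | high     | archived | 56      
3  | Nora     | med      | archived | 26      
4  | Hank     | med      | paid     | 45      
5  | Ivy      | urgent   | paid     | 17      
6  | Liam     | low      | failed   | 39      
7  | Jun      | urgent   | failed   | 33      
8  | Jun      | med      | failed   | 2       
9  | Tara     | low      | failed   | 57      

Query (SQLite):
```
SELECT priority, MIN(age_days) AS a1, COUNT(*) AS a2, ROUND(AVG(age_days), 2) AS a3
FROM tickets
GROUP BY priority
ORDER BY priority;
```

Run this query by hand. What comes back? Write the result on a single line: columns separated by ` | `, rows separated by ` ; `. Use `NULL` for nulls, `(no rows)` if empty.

Group tickets by priority.
Per group compute: MIN(age_days), COUNT(*), ROUND(AVG(age_days), 2).
  high: ids {1, 2} → MIN(age_days)=49, COUNT(*)=2, ROUND(AVG(age_days), 2)=52.5
  low: ids {6, 9} → MIN(age_days)=39, COUNT(*)=2, ROUND(AVG(age_days), 2)=48
  med: ids {3, 4, 8} → MIN(age_days)=2, COUNT(*)=3, ROUND(AVG(age_days), 2)=24.33
  urgent: ids {5, 7} → MIN(age_days)=17, COUNT(*)=2, ROUND(AVG(age_days), 2)=25

high | 49 | 2 | 52.5 ; low | 39 | 2 | 48 ; med | 2 | 3 | 24.33 ; urgent | 17 | 2 | 25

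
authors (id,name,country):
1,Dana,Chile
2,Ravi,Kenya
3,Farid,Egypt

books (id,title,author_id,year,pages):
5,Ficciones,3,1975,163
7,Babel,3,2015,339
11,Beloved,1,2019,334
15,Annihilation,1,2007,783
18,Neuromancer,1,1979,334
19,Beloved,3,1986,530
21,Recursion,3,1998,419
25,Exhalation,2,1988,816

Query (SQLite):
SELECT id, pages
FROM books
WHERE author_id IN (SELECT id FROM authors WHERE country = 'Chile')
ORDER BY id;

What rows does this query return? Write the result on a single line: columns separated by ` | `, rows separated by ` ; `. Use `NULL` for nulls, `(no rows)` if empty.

11 | 334 ; 15 | 783 ; 18 | 334

Inner query: authors.id where country = 'Chile'.
Outer: keep books rows whose author_id is in that set.
Inner query → {1}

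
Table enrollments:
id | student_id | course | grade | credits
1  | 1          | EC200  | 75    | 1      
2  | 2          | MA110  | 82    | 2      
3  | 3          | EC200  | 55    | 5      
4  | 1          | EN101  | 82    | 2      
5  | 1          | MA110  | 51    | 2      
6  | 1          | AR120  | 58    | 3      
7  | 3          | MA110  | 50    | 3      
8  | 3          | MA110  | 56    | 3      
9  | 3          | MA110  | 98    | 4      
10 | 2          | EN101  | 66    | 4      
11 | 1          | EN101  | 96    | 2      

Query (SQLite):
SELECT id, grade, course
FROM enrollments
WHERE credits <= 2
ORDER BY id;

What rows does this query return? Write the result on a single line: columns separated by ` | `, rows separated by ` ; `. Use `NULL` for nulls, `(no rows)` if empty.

credits <= 2: ids {1, 2, 4, 5, 11}

1 | 75 | EC200 ; 2 | 82 | MA110 ; 4 | 82 | EN101 ; 5 | 51 | MA110 ; 11 | 96 | EN101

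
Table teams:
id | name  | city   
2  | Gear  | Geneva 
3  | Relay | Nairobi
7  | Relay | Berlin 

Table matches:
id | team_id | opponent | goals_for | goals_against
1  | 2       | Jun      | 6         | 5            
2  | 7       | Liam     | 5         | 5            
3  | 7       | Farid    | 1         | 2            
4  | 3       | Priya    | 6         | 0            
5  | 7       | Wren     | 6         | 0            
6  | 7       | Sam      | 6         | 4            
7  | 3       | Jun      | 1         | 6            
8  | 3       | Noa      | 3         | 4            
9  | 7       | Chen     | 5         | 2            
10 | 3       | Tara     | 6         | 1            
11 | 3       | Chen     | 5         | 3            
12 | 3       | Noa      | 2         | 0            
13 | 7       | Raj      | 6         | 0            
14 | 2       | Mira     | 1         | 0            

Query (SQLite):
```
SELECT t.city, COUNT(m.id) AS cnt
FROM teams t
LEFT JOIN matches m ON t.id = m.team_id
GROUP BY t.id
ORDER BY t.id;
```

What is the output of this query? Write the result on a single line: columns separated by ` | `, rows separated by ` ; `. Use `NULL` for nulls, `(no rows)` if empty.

Geneva | 2 ; Nairobi | 6 ; Berlin | 6

LEFT JOIN keeps every teams row; unmatched ones get NULL for matches columns.
Group by teams.id and compute COUNT(m.id). COUNT(col) of an all-NULL group is 0.
  2: ids {1, 14} → COUNT(m.id)=2
  3: ids {4, 7, 8, 10, 11, 12} → COUNT(m.id)=6
  7: ids {2, 3, 5, 6, 9, 13} → COUNT(m.id)=6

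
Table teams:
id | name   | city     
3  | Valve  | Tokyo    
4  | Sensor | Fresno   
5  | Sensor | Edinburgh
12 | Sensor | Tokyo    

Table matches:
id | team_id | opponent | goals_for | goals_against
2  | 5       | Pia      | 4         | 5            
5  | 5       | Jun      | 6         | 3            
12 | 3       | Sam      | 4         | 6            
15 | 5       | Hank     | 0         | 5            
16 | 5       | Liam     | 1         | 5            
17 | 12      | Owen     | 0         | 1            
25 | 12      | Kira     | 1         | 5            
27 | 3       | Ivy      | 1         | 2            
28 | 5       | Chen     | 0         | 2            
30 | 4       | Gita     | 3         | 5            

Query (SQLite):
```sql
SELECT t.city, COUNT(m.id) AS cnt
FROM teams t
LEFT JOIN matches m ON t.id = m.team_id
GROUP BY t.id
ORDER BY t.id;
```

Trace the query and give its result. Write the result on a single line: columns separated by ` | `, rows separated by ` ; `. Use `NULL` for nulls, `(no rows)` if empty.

LEFT JOIN keeps every teams row; unmatched ones get NULL for matches columns.
Group by teams.id and compute COUNT(m.id). COUNT(col) of an all-NULL group is 0.
  3: ids {12, 27} → COUNT(m.id)=2
  4: ids {30} → COUNT(m.id)=1
  5: ids {2, 5, 15, 16, 28} → COUNT(m.id)=5
  12: ids {17, 25} → COUNT(m.id)=2

Tokyo | 2 ; Fresno | 1 ; Edinburgh | 5 ; Tokyo | 2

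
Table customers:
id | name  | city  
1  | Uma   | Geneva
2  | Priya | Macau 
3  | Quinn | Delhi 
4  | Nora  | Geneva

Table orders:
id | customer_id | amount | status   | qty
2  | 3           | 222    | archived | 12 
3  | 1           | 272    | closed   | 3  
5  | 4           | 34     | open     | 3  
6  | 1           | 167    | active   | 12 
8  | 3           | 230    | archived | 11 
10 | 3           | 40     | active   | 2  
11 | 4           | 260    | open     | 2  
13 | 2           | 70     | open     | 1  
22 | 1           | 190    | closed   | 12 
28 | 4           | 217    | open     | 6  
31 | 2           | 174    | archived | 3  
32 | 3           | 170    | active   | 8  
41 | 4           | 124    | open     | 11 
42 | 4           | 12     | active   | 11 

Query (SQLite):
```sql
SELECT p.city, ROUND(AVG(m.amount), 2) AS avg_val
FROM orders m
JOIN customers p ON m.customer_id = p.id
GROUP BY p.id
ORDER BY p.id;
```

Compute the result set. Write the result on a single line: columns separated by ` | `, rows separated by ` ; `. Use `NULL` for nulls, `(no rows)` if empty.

Join each orders row to its customers via customer_id.
Group joined rows by customers.id; compute ROUND(AVG(m.amount), 2) per group.
  1: ids {3, 6, 22} → ROUND(AVG(m.amount), 2)=209.67
  2: ids {13, 31} → ROUND(AVG(m.amount), 2)=122
  3: ids {2, 8, 10, 32} → ROUND(AVG(m.amount), 2)=165.5
  4: ids {5, 11, 28, 41, 42} → ROUND(AVG(m.amount), 2)=129.4

Geneva | 209.67 ; Macau | 122 ; Delhi | 165.5 ; Geneva | 129.4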